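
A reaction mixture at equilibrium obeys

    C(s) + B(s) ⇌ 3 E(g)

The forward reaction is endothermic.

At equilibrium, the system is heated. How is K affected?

K depends on temperature via the van 't Hoff relation. The forward reaction is endothermic, so raising T increases K.

increases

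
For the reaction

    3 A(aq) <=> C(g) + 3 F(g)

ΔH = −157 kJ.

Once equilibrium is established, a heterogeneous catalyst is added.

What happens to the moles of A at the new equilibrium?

unchanged

A catalyst speeds both forward and reverse rates equally; it changes neither Q nor K — no shift from this change.
No net shift occurs, so the amount of A is unchanged.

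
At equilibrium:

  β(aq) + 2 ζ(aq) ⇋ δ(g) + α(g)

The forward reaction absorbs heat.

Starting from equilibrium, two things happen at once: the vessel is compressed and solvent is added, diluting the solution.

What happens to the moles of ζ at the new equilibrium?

Gas moles: reactants 0, products 2 (Δn_gas = +2). Compression shifts the system toward the side with fewer moles of gas — to the left.
Dilution lowers every aqueous concentration by the same factor. Δn_aq = 0 − 3 = -3, so the system shifts toward the side with more dissolved moles — to the left.
The net shift is to the left. ζ is a reactant, so its amount increases.

increases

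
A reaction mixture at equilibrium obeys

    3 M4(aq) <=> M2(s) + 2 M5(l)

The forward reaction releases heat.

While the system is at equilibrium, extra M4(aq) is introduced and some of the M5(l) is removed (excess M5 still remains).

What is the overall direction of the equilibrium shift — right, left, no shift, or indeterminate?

right

Adding M4 (aq), a reactant, drives the reaction to the right.
M5 is a pure liquid; its activity is 1 regardless of amount, so Q is unaffected — no shift from this change.
Only the nonzero effect(s) matter; the net shift is to the right.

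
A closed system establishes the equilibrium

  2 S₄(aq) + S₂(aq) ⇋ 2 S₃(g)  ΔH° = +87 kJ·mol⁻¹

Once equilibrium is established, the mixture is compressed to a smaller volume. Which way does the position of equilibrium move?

left

Gas moles: reactants 0, products 2 (Δn_gas = +2). Compression shifts the system toward the side with fewer moles of gas — to the left.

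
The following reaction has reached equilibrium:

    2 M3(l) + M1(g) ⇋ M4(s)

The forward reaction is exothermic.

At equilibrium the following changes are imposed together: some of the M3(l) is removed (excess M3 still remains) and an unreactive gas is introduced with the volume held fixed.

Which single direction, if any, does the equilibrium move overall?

no shift

M3 is a pure liquid; its activity is 1 regardless of amount, so Q is unaffected — no shift from this change.
At constant volume, adding an inert gas leaves every reacting species' partial pressure unchanged, so Q is unchanged — no shift from this change.
None of the changes alters Q relative to K, so there is no net shift.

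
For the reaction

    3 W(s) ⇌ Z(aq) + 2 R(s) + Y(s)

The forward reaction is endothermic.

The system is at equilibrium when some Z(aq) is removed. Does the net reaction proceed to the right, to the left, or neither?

Removing Z (aq), a product, drives the reaction to the right.

right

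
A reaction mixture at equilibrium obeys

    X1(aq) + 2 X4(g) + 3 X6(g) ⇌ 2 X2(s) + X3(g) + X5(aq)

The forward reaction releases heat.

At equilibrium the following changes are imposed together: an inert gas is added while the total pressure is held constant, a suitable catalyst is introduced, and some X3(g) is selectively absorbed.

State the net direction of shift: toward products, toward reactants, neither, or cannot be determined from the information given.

Adding inert gas at constant total pressure expands the volume and lowers every reacting partial pressure. With Δn_gas = 1 − 5 = -4, Q moves away from K toward the side with fewer gas moles, so the system shifts toward the side with more gas moles — to the left.
A catalyst speeds both forward and reverse rates equally; it changes neither Q nor K — no shift from this change.
Removing X3 (g), a product, drives the reaction to the right.
The individual effects push in opposite directions; without quantitative information the net direction cannot be determined.

cannot be determined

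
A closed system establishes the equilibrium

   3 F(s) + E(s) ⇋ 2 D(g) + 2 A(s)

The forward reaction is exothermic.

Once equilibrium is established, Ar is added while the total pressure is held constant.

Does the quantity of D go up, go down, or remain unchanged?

Adding inert gas at constant total pressure expands the volume and lowers every reacting partial pressure. With Δn_gas = 2 − 0 = +2, Q moves away from K toward the side with fewer gas moles, so the system shifts toward the side with more gas moles — to the right.
The net shift is to the right. D is a product, so its amount increases.

increases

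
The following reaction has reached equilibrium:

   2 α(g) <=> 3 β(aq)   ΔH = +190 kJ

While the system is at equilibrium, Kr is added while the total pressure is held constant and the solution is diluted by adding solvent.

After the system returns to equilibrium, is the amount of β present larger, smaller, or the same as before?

Adding inert gas at constant total pressure expands the volume and lowers every reacting partial pressure. With Δn_gas = 0 − 2 = -2, Q moves away from K toward the side with fewer gas moles, so the system shifts toward the side with more gas moles — to the left.
Dilution lowers every aqueous concentration by the same factor. Δn_aq = 3 − 0 = +3, so the system shifts toward the side with more dissolved moles — to the right.
The two effects oppose each other, so the net shift — and hence the change in β — cannot be determined from the given information.

cannot be determined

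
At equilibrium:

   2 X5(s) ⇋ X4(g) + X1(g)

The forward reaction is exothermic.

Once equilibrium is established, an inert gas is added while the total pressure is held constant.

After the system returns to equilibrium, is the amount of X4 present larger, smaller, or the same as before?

Adding inert gas at constant total pressure expands the volume and lowers every reacting partial pressure. With Δn_gas = 2 − 0 = +2, Q moves away from K toward the side with fewer gas moles, so the system shifts toward the side with more gas moles — to the right.
The net shift is to the right. X4 is a product, so its amount increases.

increases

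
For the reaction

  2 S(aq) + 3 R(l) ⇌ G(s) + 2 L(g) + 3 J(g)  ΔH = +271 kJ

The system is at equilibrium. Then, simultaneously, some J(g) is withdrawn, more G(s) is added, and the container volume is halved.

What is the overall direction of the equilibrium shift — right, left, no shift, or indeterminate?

cannot be determined

Removing J (g), a product, drives the reaction to the right.
G is a pure solid; its activity is 1 regardless of amount, so Q is unaffected — no shift from this change.
Gas moles: reactants 0, products 5 (Δn_gas = +5). Compression shifts the system toward the side with fewer moles of gas — to the left.
The individual effects push in opposite directions; without quantitative information the net direction cannot be determined.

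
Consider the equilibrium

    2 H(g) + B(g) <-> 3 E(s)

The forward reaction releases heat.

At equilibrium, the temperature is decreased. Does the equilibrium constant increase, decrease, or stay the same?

increases

K depends on temperature via the van 't Hoff relation. The forward reaction is exothermic, so lowering T increases K.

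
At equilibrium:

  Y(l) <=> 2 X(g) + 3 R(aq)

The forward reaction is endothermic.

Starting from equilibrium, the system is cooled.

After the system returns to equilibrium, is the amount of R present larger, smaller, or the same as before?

decreases

The forward reaction is endothermic. Lowering T favours the exothermic direction — shift to the left.
The net shift is to the left. R is a product, so its amount decreases.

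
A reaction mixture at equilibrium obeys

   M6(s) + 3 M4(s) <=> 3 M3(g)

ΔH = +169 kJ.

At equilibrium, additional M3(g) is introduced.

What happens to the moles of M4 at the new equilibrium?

increases

Adding M3 (g), a product, drives the reaction to the left.
The net shift is to the left. M4 is a reactant, so its amount increases.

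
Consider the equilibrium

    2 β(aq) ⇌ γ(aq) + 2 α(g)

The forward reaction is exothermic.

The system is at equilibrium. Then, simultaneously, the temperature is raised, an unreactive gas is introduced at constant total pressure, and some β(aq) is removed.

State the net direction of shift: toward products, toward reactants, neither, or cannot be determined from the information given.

cannot be determined

The forward reaction is exothermic. Raising T favours the endothermic direction — shift to the left.
Adding inert gas at constant total pressure expands the volume and lowers every reacting partial pressure. With Δn_gas = 2 − 0 = +2, Q moves away from K toward the side with fewer gas moles, so the system shifts toward the side with more gas moles — to the right.
Removing β (aq), a reactant, drives the reaction to the left.
The individual effects push in opposite directions; without quantitative information the net direction cannot be determined.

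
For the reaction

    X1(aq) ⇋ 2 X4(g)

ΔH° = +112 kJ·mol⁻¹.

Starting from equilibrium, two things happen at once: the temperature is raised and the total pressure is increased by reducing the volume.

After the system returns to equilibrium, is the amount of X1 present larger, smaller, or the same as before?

cannot be determined

The forward reaction is endothermic. Raising T favours the endothermic direction — shift to the right.
Gas moles: reactants 0, products 2 (Δn_gas = +2). Compression shifts the system toward the side with fewer moles of gas — to the left.
The two effects oppose each other, so the net shift — and hence the change in X1 — cannot be determined from the given information.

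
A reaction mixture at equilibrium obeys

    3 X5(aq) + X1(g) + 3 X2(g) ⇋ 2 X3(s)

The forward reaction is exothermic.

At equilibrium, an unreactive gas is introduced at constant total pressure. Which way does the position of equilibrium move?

Adding inert gas at constant total pressure expands the volume and lowers every reacting partial pressure. With Δn_gas = 0 − 4 = -4, Q moves away from K toward the side with fewer gas moles, so the system shifts toward the side with more gas moles — to the left.

left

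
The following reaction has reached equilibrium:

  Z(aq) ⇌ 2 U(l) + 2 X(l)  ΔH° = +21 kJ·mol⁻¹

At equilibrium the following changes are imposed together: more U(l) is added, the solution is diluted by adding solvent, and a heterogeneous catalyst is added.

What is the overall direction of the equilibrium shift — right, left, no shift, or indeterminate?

left

U is a pure liquid; its activity is 1 regardless of amount, so Q is unaffected — no shift from this change.
Dilution lowers every aqueous concentration by the same factor. Δn_aq = 0 − 1 = -1, so the system shifts toward the side with more dissolved moles — to the left.
A catalyst speeds both forward and reverse rates equally; it changes neither Q nor K — no shift from this change.
Only the nonzero effect(s) matter; the net shift is to the left.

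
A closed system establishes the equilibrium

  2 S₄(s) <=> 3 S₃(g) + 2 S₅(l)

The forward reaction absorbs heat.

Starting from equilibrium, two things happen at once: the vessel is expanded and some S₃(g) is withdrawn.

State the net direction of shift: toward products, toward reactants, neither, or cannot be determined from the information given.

Gas moles: reactants 0, products 3 (Δn_gas = +3). Expansion shifts the system toward the side with more moles of gas — to the right.
Removing S₃ (g), a product, drives the reaction to the right.
All effects act in the same direction — net shift to the right.

right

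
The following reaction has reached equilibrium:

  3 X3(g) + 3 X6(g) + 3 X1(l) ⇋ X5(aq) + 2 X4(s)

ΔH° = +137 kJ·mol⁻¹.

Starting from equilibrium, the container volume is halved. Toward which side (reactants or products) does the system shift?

Gas moles: reactants 6, products 0 (Δn_gas = -6). Compression shifts the system toward the side with fewer moles of gas — to the right.

right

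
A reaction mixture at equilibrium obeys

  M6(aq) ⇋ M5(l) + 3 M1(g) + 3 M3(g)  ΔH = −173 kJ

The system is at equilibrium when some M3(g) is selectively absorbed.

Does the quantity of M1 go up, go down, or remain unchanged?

Removing M3 (g), a product, drives the reaction to the right.
The net shift is to the right. M1 is a product, so its amount increases.

increases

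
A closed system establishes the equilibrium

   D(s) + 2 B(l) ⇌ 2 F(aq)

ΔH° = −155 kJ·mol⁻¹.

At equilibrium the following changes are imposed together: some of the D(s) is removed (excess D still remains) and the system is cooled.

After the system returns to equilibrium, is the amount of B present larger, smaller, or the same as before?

D is a pure solid; its activity is 1 regardless of amount, so Q is unaffected — no shift from this change.
The forward reaction is exothermic. Lowering T favours the exothermic direction — shift to the right.
The net shift is to the right. B is a reactant, so its amount decreases.

decreases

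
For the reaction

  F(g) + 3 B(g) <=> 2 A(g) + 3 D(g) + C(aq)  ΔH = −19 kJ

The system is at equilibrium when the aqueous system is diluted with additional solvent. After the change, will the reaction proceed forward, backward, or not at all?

Dilution lowers every aqueous concentration by the same factor. Δn_aq = 1 − 0 = +1, so the system shifts toward the side with more dissolved moles — to the right.

right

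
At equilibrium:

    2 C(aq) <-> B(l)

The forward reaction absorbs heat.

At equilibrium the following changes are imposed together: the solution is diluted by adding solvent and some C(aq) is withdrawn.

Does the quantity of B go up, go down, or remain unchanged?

Dilution lowers every aqueous concentration by the same factor. Δn_aq = 0 − 2 = -2, so the system shifts toward the side with more dissolved moles — to the left.
Removing C (aq), a reactant, drives the reaction to the left.
The net shift is to the left. B is a product, so its amount decreases.

decreases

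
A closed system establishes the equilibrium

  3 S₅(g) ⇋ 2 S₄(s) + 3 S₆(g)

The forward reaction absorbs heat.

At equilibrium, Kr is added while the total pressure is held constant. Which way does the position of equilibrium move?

no shift

Adding inert gas at constant total pressure expands the volume, scaling every reacting partial pressure by the same factor. Δn_gas = 3 − 3 = 0, so Q is unchanged — no shift.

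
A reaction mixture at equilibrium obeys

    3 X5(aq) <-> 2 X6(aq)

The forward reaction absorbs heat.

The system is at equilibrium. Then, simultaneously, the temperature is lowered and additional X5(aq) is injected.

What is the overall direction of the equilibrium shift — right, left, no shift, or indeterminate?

The forward reaction is endothermic. Lowering T favours the exothermic direction — shift to the left.
Adding X5 (aq), a reactant, drives the reaction to the right.
The individual effects push in opposite directions; without quantitative information the net direction cannot be determined.

cannot be determined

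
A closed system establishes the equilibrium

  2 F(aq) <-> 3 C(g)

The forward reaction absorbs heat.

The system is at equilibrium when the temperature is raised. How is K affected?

increases

K depends on temperature via the van 't Hoff relation. The forward reaction is endothermic, so raising T increases K.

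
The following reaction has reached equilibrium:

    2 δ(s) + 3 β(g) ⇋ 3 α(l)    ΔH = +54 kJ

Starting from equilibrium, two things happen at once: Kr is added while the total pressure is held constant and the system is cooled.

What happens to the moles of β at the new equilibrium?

increases

Adding inert gas at constant total pressure expands the volume and lowers every reacting partial pressure. With Δn_gas = 0 − 3 = -3, Q moves away from K toward the side with fewer gas moles, so the system shifts toward the side with more gas moles — to the left.
The forward reaction is endothermic. Lowering T favours the exothermic direction — shift to the left.
The net shift is to the left. β is a reactant, so its amount increases.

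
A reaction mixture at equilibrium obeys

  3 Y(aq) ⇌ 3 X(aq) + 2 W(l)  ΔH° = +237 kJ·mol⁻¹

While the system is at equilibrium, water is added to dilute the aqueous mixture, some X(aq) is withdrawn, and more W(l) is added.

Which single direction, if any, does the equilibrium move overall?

right

Dilution scales every aqueous concentration by the same factor. Δn_aq = 3 − 3 = 0, so Q is unchanged — no shift.
Removing X (aq), a product, drives the reaction to the right.
W is a pure liquid; its activity is 1 regardless of amount, so Q is unaffected — no shift from this change.
Only the nonzero effect(s) matter; the net shift is to the right.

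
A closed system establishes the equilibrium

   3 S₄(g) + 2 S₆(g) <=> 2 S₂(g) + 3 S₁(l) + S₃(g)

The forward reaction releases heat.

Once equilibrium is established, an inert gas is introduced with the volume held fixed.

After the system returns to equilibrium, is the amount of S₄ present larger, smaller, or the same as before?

At constant volume, adding an inert gas leaves every reacting species' partial pressure unchanged, so Q is unchanged — no shift from this change.
No net shift occurs, so the amount of S₄ is unchanged.

unchanged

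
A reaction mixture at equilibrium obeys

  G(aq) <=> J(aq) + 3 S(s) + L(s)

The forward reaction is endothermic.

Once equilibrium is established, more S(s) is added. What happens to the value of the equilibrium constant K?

The equilibrium constant depends only on temperature. This perturbation changes neither the position of equilibrium nor K.

unchanged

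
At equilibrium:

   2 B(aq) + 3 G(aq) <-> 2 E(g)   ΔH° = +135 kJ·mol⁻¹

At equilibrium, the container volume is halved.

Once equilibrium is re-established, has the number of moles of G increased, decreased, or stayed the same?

Gas moles: reactants 0, products 2 (Δn_gas = +2). Compression shifts the system toward the side with fewer moles of gas — to the left.
The net shift is to the left. G is a reactant, so its amount increases.

increases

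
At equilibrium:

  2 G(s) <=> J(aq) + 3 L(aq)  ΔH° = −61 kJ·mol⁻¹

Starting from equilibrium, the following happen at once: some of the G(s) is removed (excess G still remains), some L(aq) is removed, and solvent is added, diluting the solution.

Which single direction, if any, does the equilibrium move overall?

G is a pure solid; its activity is 1 regardless of amount, so Q is unaffected — no shift from this change.
Removing L (aq), a product, drives the reaction to the right.
Dilution lowers every aqueous concentration by the same factor. Δn_aq = 4 − 0 = +4, so the system shifts toward the side with more dissolved moles — to the right.
Only the nonzero effect(s) matter; the net shift is to the right.

right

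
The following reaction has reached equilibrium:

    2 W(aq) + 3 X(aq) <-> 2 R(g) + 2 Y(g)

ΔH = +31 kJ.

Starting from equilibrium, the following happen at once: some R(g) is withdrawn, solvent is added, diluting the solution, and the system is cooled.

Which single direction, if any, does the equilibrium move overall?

Removing R (g), a product, drives the reaction to the right.
Dilution lowers every aqueous concentration by the same factor. Δn_aq = 0 − 5 = -5, so the system shifts toward the side with more dissolved moles — to the left.
The forward reaction is endothermic. Lowering T favours the exothermic direction — shift to the left.
The individual effects push in opposite directions; without quantitative information the net direction cannot be determined.

cannot be determined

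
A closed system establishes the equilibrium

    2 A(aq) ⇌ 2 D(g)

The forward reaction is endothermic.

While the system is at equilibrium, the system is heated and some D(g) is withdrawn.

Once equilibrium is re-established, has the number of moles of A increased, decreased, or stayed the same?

decreases

The forward reaction is endothermic. Raising T favours the endothermic direction — shift to the right.
Removing D (g), a product, drives the reaction to the right.
The net shift is to the right. A is a reactant, so its amount decreases.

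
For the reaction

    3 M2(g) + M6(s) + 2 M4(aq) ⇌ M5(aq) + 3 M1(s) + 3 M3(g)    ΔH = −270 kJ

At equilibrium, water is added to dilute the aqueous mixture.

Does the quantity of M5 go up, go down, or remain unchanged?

decreases

Dilution lowers every aqueous concentration by the same factor. Δn_aq = 1 − 2 = -1, so the system shifts toward the side with more dissolved moles — to the left.
The net shift is to the left. M5 is a product, so its amount decreases.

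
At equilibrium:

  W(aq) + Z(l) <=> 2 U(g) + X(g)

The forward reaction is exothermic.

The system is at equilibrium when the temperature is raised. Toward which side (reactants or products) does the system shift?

left

The forward reaction is exothermic. Raising T favours the endothermic direction — shift to the left.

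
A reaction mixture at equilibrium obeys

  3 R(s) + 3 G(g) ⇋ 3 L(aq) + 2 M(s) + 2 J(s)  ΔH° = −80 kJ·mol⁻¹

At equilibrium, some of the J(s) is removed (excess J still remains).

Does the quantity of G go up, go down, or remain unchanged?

unchanged

J is a pure solid; its activity is 1 regardless of amount, so Q is unaffected — no shift from this change.
No net shift occurs, so the amount of G is unchanged.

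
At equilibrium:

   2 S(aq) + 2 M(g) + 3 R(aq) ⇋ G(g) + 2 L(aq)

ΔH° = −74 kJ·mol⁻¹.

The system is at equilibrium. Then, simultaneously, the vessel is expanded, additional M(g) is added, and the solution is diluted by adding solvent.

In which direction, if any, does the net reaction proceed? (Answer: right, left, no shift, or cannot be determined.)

Gas moles: reactants 2, products 1 (Δn_gas = -1). Expansion shifts the system toward the side with more moles of gas — to the left.
Adding M (g), a reactant, drives the reaction to the right.
Dilution lowers every aqueous concentration by the same factor. Δn_aq = 2 − 5 = -3, so the system shifts toward the side with more dissolved moles — to the left.
The individual effects push in opposite directions; without quantitative information the net direction cannot be determined.

cannot be determined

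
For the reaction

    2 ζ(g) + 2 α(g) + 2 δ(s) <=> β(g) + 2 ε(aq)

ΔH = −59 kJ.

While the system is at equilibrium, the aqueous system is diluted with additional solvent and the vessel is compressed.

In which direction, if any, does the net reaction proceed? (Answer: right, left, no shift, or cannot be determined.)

right

Dilution lowers every aqueous concentration by the same factor. Δn_aq = 2 − 0 = +2, so the system shifts toward the side with more dissolved moles — to the right.
Gas moles: reactants 4, products 1 (Δn_gas = -3). Compression shifts the system toward the side with fewer moles of gas — to the right.
All effects act in the same direction — net shift to the right.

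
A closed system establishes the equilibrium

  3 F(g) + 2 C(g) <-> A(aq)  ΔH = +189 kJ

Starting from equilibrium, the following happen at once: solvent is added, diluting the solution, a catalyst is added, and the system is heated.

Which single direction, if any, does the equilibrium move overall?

right

Dilution lowers every aqueous concentration by the same factor. Δn_aq = 1 − 0 = +1, so the system shifts toward the side with more dissolved moles — to the right.
A catalyst speeds both forward and reverse rates equally; it changes neither Q nor K — no shift from this change.
The forward reaction is endothermic. Raising T favours the endothermic direction — shift to the right.
Only the nonzero effect(s) matter; the net shift is to the right.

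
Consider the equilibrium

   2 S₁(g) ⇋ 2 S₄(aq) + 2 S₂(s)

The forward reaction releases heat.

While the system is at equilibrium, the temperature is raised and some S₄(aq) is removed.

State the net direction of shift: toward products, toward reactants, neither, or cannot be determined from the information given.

The forward reaction is exothermic. Raising T favours the endothermic direction — shift to the left.
Removing S₄ (aq), a product, drives the reaction to the right.
The individual effects push in opposite directions; without quantitative information the net direction cannot be determined.

cannot be determined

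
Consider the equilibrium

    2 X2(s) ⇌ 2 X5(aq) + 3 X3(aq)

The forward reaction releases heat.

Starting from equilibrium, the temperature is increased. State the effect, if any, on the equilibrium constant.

decreases

K depends on temperature via the van 't Hoff relation. The forward reaction is exothermic, so raising T decreases K.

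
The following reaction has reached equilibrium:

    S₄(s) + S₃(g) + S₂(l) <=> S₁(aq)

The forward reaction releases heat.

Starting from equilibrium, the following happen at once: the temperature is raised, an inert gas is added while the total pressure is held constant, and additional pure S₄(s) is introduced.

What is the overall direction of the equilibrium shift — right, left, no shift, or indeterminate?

The forward reaction is exothermic. Raising T favours the endothermic direction — shift to the left.
Adding inert gas at constant total pressure expands the volume and lowers every reacting partial pressure. With Δn_gas = 0 − 1 = -1, Q moves away from K toward the side with fewer gas moles, so the system shifts toward the side with more gas moles — to the left.
S₄ is a pure solid; its activity is 1 regardless of amount, so Q is unaffected — no shift from this change.
Only the nonzero effect(s) matter; the net shift is to the left.

left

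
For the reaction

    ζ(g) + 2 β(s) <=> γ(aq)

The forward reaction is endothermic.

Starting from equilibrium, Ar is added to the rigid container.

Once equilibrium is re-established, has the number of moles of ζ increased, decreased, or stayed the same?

unchanged

At constant volume, adding an inert gas leaves every reacting species' partial pressure unchanged, so Q is unchanged — no shift from this change.
No net shift occurs, so the amount of ζ is unchanged.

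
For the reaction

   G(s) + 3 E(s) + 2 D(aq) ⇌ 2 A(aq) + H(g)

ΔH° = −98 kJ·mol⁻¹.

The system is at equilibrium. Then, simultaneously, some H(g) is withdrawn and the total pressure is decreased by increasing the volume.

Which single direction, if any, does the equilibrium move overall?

Removing H (g), a product, drives the reaction to the right.
Gas moles: reactants 0, products 1 (Δn_gas = +1). Expansion shifts the system toward the side with more moles of gas — to the right.
All effects act in the same direction — net shift to the right.

right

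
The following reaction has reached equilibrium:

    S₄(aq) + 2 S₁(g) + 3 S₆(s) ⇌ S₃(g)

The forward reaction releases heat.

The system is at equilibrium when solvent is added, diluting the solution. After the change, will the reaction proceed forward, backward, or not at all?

Dilution lowers every aqueous concentration by the same factor. Δn_aq = 0 − 1 = -1, so the system shifts toward the side with more dissolved moles — to the left.

left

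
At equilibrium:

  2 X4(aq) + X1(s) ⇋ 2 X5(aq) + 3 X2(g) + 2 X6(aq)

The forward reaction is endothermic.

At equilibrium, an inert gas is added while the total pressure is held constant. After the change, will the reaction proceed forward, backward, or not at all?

Adding inert gas at constant total pressure expands the volume and lowers every reacting partial pressure. With Δn_gas = 3 − 0 = +3, Q moves away from K toward the side with fewer gas moles, so the system shifts toward the side with more gas moles — to the right.

right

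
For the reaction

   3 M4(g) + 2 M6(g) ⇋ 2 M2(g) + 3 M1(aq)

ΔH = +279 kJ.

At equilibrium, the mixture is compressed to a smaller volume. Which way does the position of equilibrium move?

right

Gas moles: reactants 5, products 2 (Δn_gas = -3). Compression shifts the system toward the side with fewer moles of gas — to the right.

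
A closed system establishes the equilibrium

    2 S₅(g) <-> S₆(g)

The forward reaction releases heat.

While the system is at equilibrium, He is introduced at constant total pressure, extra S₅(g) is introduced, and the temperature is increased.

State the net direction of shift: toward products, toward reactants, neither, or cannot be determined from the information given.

Adding inert gas at constant total pressure expands the volume and lowers every reacting partial pressure. With Δn_gas = 1 − 2 = -1, Q moves away from K toward the side with fewer gas moles, so the system shifts toward the side with more gas moles — to the left.
Adding S₅ (g), a reactant, drives the reaction to the right.
The forward reaction is exothermic. Raising T favours the endothermic direction — shift to the left.
The individual effects push in opposite directions; without quantitative information the net direction cannot be determined.

cannot be determined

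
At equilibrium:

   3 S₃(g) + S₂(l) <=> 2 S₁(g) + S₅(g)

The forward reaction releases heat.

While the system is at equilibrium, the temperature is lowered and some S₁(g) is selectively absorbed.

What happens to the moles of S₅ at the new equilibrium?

The forward reaction is exothermic. Lowering T favours the exothermic direction — shift to the right.
Removing S₁ (g), a product, drives the reaction to the right.
The net shift is to the right. S₅ is a product, so its amount increases.

increases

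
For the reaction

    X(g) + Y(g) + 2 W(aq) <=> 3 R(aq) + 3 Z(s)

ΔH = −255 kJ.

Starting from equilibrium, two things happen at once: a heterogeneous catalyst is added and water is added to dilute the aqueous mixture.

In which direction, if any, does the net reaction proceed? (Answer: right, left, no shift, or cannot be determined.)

right

A catalyst speeds both forward and reverse rates equally; it changes neither Q nor K — no shift from this change.
Dilution lowers every aqueous concentration by the same factor. Δn_aq = 3 − 2 = +1, so the system shifts toward the side with more dissolved moles — to the right.
Only the nonzero effect(s) matter; the net shift is to the right.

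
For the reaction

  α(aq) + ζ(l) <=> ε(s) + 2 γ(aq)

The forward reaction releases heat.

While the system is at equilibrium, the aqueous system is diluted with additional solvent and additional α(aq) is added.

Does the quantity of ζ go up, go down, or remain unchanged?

decreases

Dilution lowers every aqueous concentration by the same factor. Δn_aq = 2 − 1 = +1, so the system shifts toward the side with more dissolved moles — to the right.
Adding α (aq), a reactant, drives the reaction to the right.
The net shift is to the right. ζ is a reactant, so its amount decreases.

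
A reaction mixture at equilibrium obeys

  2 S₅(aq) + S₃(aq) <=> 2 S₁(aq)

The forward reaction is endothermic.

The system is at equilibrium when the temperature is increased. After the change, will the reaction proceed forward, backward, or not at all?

The forward reaction is endothermic. Raising T favours the endothermic direction — shift to the right.

right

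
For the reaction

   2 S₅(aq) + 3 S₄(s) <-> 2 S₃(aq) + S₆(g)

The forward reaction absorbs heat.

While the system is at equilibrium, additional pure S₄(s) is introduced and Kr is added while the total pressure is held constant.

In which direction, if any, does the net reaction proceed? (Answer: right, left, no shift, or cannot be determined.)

right

S₄ is a pure solid; its activity is 1 regardless of amount, so Q is unaffected — no shift from this change.
Adding inert gas at constant total pressure expands the volume and lowers every reacting partial pressure. With Δn_gas = 1 − 0 = +1, Q moves away from K toward the side with fewer gas moles, so the system shifts toward the side with more gas moles — to the right.
Only the nonzero effect(s) matter; the net shift is to the right.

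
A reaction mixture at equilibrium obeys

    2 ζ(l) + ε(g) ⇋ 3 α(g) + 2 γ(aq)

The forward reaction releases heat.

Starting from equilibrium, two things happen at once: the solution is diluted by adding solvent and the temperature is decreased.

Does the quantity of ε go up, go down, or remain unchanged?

Dilution lowers every aqueous concentration by the same factor. Δn_aq = 2 − 0 = +2, so the system shifts toward the side with more dissolved moles — to the right.
The forward reaction is exothermic. Lowering T favours the exothermic direction — shift to the right.
The net shift is to the right. ε is a reactant, so its amount decreases.

decreases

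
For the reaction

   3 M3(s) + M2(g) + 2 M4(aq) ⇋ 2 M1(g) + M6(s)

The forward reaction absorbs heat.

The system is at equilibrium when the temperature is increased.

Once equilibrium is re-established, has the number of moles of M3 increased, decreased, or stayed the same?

decreases

The forward reaction is endothermic. Raising T favours the endothermic direction — shift to the right.
The net shift is to the right. M3 is a reactant, so its amount decreases.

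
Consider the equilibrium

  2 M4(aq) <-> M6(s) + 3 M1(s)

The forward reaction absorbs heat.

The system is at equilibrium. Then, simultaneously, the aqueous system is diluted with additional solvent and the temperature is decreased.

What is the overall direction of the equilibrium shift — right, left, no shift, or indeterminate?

left

Dilution lowers every aqueous concentration by the same factor. Δn_aq = 0 − 2 = -2, so the system shifts toward the side with more dissolved moles — to the left.
The forward reaction is endothermic. Lowering T favours the exothermic direction — shift to the left.
All effects act in the same direction — net shift to the left.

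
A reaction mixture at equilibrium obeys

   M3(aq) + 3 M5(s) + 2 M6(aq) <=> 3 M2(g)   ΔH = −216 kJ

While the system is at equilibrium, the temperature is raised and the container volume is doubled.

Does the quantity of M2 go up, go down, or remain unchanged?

cannot be determined

The forward reaction is exothermic. Raising T favours the endothermic direction — shift to the left.
Gas moles: reactants 0, products 3 (Δn_gas = +3). Expansion shifts the system toward the side with more moles of gas — to the right.
The two effects oppose each other, so the net shift — and hence the change in M2 — cannot be determined from the given information.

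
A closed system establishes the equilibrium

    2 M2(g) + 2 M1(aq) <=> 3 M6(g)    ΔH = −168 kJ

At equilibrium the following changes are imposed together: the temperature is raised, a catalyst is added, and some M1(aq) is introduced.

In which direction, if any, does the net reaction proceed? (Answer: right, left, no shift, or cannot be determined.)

cannot be determined

The forward reaction is exothermic. Raising T favours the endothermic direction — shift to the left.
A catalyst speeds both forward and reverse rates equally; it changes neither Q nor K — no shift from this change.
Adding M1 (aq), a reactant, drives the reaction to the right.
The individual effects push in opposite directions; without quantitative information the net direction cannot be determined.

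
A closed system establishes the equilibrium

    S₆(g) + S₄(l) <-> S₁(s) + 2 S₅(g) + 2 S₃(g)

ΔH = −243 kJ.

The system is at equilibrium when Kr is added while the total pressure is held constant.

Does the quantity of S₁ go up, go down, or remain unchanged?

increases

Adding inert gas at constant total pressure expands the volume and lowers every reacting partial pressure. With Δn_gas = 4 − 1 = +3, Q moves away from K toward the side with fewer gas moles, so the system shifts toward the side with more gas moles — to the right.
The net shift is to the right. S₁ is a product, so its amount increases.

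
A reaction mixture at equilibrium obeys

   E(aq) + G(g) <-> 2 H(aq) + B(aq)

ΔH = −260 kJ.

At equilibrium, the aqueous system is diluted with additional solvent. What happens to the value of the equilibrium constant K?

The equilibrium constant depends only on temperature. This perturbation may move the position of equilibrium, but since T is unchanged, K itself is unchanged.

unchanged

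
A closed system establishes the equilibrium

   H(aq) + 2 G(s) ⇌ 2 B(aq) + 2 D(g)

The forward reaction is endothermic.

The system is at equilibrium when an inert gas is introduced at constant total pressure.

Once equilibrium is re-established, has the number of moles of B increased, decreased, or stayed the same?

increases

Adding inert gas at constant total pressure expands the volume and lowers every reacting partial pressure. With Δn_gas = 2 − 0 = +2, Q moves away from K toward the side with fewer gas moles, so the system shifts toward the side with more gas moles — to the right.
The net shift is to the right. B is a product, so its amount increases.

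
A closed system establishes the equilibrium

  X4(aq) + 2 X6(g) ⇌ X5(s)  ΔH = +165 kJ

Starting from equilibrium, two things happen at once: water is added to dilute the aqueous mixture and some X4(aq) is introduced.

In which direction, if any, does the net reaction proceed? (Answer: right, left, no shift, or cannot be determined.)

cannot be determined

Dilution lowers every aqueous concentration by the same factor. Δn_aq = 0 − 1 = -1, so the system shifts toward the side with more dissolved moles — to the left.
Adding X4 (aq), a reactant, drives the reaction to the right.
The individual effects push in opposite directions; without quantitative information the net direction cannot be determined.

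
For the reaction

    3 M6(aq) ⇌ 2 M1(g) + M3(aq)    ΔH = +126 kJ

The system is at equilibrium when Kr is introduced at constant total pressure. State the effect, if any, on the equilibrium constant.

The equilibrium constant depends only on temperature. This perturbation may move the position of equilibrium, but since T is unchanged, K itself is unchanged.

unchanged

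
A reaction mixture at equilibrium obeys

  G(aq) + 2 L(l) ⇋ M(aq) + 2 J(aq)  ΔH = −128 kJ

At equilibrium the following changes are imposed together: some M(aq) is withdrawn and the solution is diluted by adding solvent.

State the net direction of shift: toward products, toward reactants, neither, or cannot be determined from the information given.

right

Removing M (aq), a product, drives the reaction to the right.
Dilution lowers every aqueous concentration by the same factor. Δn_aq = 3 − 1 = +2, so the system shifts toward the side with more dissolved moles — to the right.
All effects act in the same direction — net shift to the right.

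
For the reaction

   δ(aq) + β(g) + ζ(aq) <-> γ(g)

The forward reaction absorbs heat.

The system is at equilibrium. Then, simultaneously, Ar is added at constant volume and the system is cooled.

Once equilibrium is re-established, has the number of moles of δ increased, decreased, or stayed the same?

increases

At constant volume, adding an inert gas leaves every reacting species' partial pressure unchanged, so Q is unchanged — no shift from this change.
The forward reaction is endothermic. Lowering T favours the exothermic direction — shift to the left.
The net shift is to the left. δ is a reactant, so its amount increases.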